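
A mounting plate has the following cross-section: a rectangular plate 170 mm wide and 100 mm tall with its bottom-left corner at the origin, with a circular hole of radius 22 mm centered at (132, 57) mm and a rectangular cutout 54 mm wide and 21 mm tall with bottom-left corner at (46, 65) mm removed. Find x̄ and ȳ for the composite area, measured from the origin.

x̄ = 80.97 mm, ȳ = 47.24 mm

plate: A = 170 × 100 = 17000.00, centroid at (85.00, 50.00).
hole 1: A = −π·22² = -1520.53, centroid at (132.00, 57.00).
hole 2: A = −(54 × 21) = -1134.00, centroid at (73.00, 75.50).
ΣA = 14345.47 mm², ΣAx̄ = 1161507.93 mm³, ΣAȳ = 677712.74 mm³.
x̄ = 1161507.93/14345.47 = 80.97 mm; ȳ = 677712.74/14345.47 = 47.24 mm.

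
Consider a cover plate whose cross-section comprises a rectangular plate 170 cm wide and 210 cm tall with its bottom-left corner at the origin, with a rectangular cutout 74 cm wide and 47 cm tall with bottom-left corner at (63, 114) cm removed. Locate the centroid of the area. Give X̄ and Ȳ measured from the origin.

X̄ = 83.38 cm, Ȳ = 101.49 cm

Part | A | x̄ᵢ | ȳᵢ | A·x̄ᵢ | A·ȳᵢ
plate | 35700.00 | 85.00 | 105.00 | 3034500.00 | 3748500.00
hole | -3478.00 | 100.00 | 137.50 | -347800.00 | -478225.00
Σ | 32222.00 |  |  | 2686700.00 | 3270275.00
X̄ = 2686700.00 / 32222.00 = 83.38 cm
Ȳ = 3270275.00 / 32222.00 = 101.49 cm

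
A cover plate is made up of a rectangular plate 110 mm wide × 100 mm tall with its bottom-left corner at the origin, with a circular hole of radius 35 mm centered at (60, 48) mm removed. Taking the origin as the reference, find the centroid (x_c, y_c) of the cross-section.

x_c = 52.31 mm, y_c = 51.08 mm

plate: A = 110 × 100 = 11000.00, centroid at (55.00, 50.00).
hole: A = −π·35² = -3848.45, centroid at (60.00, 48.00).
ΣA = 7151.55 mm²
ΣAx_c = (11000.00)(55.00) + (-3848.45)(60.00) = 374092.94 mm³
ΣAy_c = (11000.00)(50.00) + (-3848.45)(48.00) = 365274.35 mm³
x_c = 374092.94 / 7151.55 = 52.31 mm
y_c = 365274.35 / 7151.55 = 51.08 mm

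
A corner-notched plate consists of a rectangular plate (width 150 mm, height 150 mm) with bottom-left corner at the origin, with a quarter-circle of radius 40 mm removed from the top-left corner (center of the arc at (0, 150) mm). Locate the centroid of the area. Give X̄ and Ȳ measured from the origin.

X̄ = 78.43 mm, Ȳ = 71.57 mm

plate: A = 150 × 150 = 22500.00, centroid at (75.00, 75.00).
removed quarter-circle: A = −¼π·40² = -1256.64, centroid at (16.98, 133.02).
ΣA = 21243.36 mm²
ΣAX̄ = (22500.00)(75.00) + (-1256.64)(16.98) = 1666166.67 mm³
ΣAȲ = (22500.00)(75.00) + (-1256.64)(133.02) = 1520337.77 mm³
X̄ = 1666166.67 / 21243.36 = 78.43 mm
Ȳ = 1520337.77 / 21243.36 = 71.57 mm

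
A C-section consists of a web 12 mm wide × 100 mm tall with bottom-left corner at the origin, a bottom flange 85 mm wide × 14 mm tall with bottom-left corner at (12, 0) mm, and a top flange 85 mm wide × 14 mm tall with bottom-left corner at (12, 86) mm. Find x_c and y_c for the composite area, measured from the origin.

x_c = 38.24 mm, y_c = 50.00 mm

web: A = 12 × 100 = 1200.00, centroid at (6.00, 50.00).
bottom flange: A = 85 × 14 = 1190.00, centroid at (54.50, 7.00).
top flange: A = 85 × 14 = 1190.00, centroid at (54.50, 93.00).
ΣA = 3580.00 mm²
ΣAx_c = (1200.00)(6.00) + (1190.00)(54.50) + (1190.00)(54.50) = 136910.00 mm³
ΣAy_c = (1200.00)(50.00) + (1190.00)(7.00) + (1190.00)(93.00) = 179000.00 mm³
x_c = 136910.00 / 3580.00 = 38.24 mm
y_c = 179000.00 / 3580.00 = 50.00 mm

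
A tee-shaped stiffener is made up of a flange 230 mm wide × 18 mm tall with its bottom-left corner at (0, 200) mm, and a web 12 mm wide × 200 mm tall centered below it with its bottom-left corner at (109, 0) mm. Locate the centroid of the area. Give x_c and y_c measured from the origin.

x_c = 115.00 mm, y_c = 169.00 mm

Part | A | x̄ᵢ | ȳᵢ | A·x̄ᵢ | A·ȳᵢ
web | 2400.00 | 115.00 | 100.00 | 276000.00 | 240000.00
flange | 4140.00 | 115.00 | 209.00 | 476100.00 | 865260.00
Σ | 6540.00 |  |  | 752100.00 | 1105260.00
x_c = 752100.00 / 6540.00 = 115.00 mm
y_c = 1105260.00 / 6540.00 = 169.00 mm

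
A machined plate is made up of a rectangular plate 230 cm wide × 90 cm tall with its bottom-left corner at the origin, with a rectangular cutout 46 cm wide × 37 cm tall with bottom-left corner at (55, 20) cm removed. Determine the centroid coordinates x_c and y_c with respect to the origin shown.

plate: A = 230 × 90 = 20700.00, centroid at (115.00, 45.00).
hole: A = −(46 × 37) = -1702.00, centroid at (78.00, 38.50).
ΣA = 18998.00 cm²
ΣAx_c = (20700.00)(115.00) + (-1702.00)(78.00) = 2247744.00 cm³
ΣAy_c = (20700.00)(45.00) + (-1702.00)(38.50) = 865973.00 cm³
x_c = 2247744.00 / 18998.00 = 118.31 cm
y_c = 865973.00 / 18998.00 = 45.58 cm

x_c = 118.31 cm, y_c = 45.58 cm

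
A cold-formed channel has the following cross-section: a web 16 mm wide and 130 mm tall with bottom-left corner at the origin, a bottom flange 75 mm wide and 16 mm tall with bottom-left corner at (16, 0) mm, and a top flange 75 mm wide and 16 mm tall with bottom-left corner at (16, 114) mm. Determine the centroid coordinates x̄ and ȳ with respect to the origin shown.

web: A = 16 × 130 = 2080.00, centroid at (8.00, 65.00).
bottom flange: A = 75 × 16 = 1200.00, centroid at (53.50, 8.00).
top flange: A = 75 × 16 = 1200.00, centroid at (53.50, 122.00).
ΣA = 4480.00 mm²
ΣAx̄ = (2080.00)(8.00) + (1200.00)(53.50) + (1200.00)(53.50) = 145040.00 mm³
ΣAȳ = (2080.00)(65.00) + (1200.00)(8.00) + (1200.00)(122.00) = 291200.00 mm³
x̄ = 145040.00 / 4480.00 = 32.38 mm
ȳ = 291200.00 / 4480.00 = 65.00 mm

x̄ = 32.38 mm, ȳ = 65.00 mm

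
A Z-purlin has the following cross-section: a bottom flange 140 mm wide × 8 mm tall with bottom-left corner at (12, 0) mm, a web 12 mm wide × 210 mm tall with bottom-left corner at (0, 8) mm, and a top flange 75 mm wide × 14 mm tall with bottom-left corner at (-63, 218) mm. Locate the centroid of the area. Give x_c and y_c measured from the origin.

x_c = 17.10 mm, y_c = 112.04 mm

Part | A | x̄ᵢ | ȳᵢ | A·x̄ᵢ | A·ȳᵢ
bottom flange | 1120.00 | 82.00 | 4.00 | 91840.00 | 4480.00
web | 2520.00 | 6.00 | 113.00 | 15120.00 | 284760.00
top flange | 1050.00 | -25.50 | 225.00 | -26775.00 | 236250.00
Σ | 4690.00 |  |  | 80185.00 | 525490.00
x_c = 80185.00 / 4690.00 = 17.10 mm
y_c = 525490.00 / 4690.00 = 112.04 mm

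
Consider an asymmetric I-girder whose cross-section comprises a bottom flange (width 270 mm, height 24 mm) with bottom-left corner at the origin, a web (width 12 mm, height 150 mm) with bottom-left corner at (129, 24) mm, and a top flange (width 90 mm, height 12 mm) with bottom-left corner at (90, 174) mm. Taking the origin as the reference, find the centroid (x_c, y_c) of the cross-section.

x_c = 135.00 mm, y_c = 48.12 mm

bottom flange: A = 270 × 24 = 6480.00, centroid at (135.00, 12.00).
web: A = 12 × 150 = 1800.00, centroid at (135.00, 99.00).
top flange: A = 90 × 12 = 1080.00, centroid at (135.00, 180.00).
ΣA = 9360.00 mm², ΣAx_c = 1263600.00 mm³, ΣAy_c = 450360.00 mm³.
x_c = 1263600.00/9360.00 = 135.00 mm; y_c = 450360.00/9360.00 = 48.12 mm.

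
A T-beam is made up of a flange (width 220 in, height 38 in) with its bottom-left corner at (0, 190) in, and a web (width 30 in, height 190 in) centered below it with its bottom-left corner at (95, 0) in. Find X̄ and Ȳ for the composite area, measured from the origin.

X̄ = 110.00 in, Ȳ = 162.78 in

Part | A | x̄ᵢ | ȳᵢ | A·x̄ᵢ | A·ȳᵢ
web | 5700.00 | 110.00 | 95.00 | 627000.00 | 541500.00
flange | 8360.00 | 110.00 | 209.00 | 919600.00 | 1747240.00
Σ | 14060.00 |  |  | 1546600.00 | 2288740.00
X̄ = 1546600.00 / 14060.00 = 110.00 in
Ȳ = 2288740.00 / 14060.00 = 162.78 in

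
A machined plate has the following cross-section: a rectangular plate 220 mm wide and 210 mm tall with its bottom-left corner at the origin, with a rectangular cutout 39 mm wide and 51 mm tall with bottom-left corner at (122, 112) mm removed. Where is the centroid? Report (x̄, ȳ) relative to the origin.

plate: A = 220 × 210 = 46200.00, centroid at (110.00, 105.00).
hole: A = −(39 × 51) = -1989.00, centroid at (141.50, 137.50).
ΣA = 44211.00 mm²
ΣAx̄ = (46200.00)(110.00) + (-1989.00)(141.50) = 4800556.50 mm³
ΣAȳ = (46200.00)(105.00) + (-1989.00)(137.50) = 4577512.50 mm³
x̄ = 4800556.50 / 44211.00 = 108.58 mm
ȳ = 4577512.50 / 44211.00 = 103.54 mm

x̄ = 108.58 mm, ȳ = 103.54 mm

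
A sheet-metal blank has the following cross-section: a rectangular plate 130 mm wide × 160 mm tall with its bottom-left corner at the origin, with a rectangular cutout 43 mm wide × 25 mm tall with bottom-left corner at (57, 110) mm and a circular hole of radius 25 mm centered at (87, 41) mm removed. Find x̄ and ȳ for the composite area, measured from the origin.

Part | A | x̄ᵢ | ȳᵢ | A·x̄ᵢ | A·ȳᵢ
plate | 20800.00 | 65.00 | 80.00 | 1352000.00 | 1664000.00
hole 1 | -1075.00 | 78.50 | 122.50 | -84387.50 | -131687.50
hole 2 | -1963.50 | 87.00 | 41.00 | -170824.10 | -80503.31
Σ | 17761.50 |  |  | 1096788.40 | 1451809.19
x̄ = 1096788.40 / 17761.50 = 61.75 mm
ȳ = 1451809.19 / 17761.50 = 81.74 mm

x̄ = 61.75 mm, ȳ = 81.74 mm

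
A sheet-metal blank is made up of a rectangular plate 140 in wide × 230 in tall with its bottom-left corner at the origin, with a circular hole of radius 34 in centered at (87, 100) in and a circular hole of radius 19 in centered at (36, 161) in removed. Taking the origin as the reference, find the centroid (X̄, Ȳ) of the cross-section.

X̄ = 69.16 in, Ȳ = 115.08 in

plate: A = 140 × 230 = 32200.00, centroid at (70.00, 115.00).
hole 1: A = −π·34² = -3631.68, centroid at (87.00, 100.00).
hole 2: A = −π·19² = -1134.11, centroid at (36.00, 161.00).
ΣA = 27434.20 in², ΣAX̄ = 1897215.61 in³, ΣAȲ = 3157239.38 in³.
X̄ = 1897215.61/27434.20 = 69.16 in; Ȳ = 3157239.38/27434.20 = 115.08 in.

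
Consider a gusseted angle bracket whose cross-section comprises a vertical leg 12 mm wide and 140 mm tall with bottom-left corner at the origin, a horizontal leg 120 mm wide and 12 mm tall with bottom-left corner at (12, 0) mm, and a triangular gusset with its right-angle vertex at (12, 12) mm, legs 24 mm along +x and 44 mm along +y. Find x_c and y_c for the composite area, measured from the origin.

Part | A | x̄ᵢ | ȳᵢ | A·x̄ᵢ | A·ȳᵢ
vertical leg | 1680.00 | 6.00 | 70.00 | 10080.00 | 117600.00
horizontal leg | 1440.00 | 72.00 | 6.00 | 103680.00 | 8640.00
gusset | 528.00 | 20.00 | 26.67 | 10560.00 | 14080.00
Σ | 3648.00 |  |  | 124320.00 | 140320.00
x_c = 124320.00 / 3648.00 = 34.08 mm
y_c = 140320.00 / 3648.00 = 38.46 mm

x_c = 34.08 mm, y_c = 38.46 mm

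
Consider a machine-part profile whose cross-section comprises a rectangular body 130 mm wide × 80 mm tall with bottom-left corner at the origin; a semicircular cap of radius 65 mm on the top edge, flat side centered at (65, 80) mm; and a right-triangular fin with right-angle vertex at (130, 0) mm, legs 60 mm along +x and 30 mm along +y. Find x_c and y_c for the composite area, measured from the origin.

x_c = 69.27 mm, y_c = 63.50 mm

rectangular body: A = 130 × 80 = 10400.00, centroid at (65.00, 40.00).
semicircular top: A = ½π·65² = 6636.61, centroid at (65.00, 107.59).
triangular fin: A = ½·60·30 = 900.00, centroid at (150.00, 10.00).
ΣA = 17936.61 mm²
ΣAx_c = (10400.00)(65.00) + (6636.61)(65.00) + (900.00)(150.00) = 1242379.94 mm³
ΣAy_c = (10400.00)(40.00) + (6636.61)(107.59) + (900.00)(10.00) = 1139012.49 mm³
x_c = 1242379.94 / 17936.61 = 69.27 mm
y_c = 1139012.49 / 17936.61 = 63.50 mm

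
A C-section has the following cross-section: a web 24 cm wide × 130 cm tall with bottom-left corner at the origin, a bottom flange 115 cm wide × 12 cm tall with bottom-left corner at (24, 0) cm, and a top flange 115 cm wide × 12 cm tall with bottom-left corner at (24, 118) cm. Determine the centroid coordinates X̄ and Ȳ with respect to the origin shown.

X̄ = 44.62 cm, Ȳ = 65.00 cm

web: A = 24 × 130 = 3120.00, centroid at (12.00, 65.00).
bottom flange: A = 115 × 12 = 1380.00, centroid at (81.50, 6.00).
top flange: A = 115 × 12 = 1380.00, centroid at (81.50, 124.00).
ΣA = 5880.00 cm², ΣAX̄ = 262380.00 cm³, ΣAȲ = 382200.00 cm³.
X̄ = 262380.00/5880.00 = 44.62 cm; Ȳ = 382200.00/5880.00 = 65.00 cm.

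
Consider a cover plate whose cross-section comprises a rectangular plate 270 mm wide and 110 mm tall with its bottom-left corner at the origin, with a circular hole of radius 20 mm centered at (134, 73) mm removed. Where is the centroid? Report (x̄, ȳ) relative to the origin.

plate: A = 270 × 110 = 29700.00, centroid at (135.00, 55.00).
hole: A = −π·20² = -1256.64, centroid at (134.00, 73.00).
ΣA = 28443.36 mm², ΣAx̄ = 3841110.63 mm³, ΣAȳ = 1541765.49 mm³.
x̄ = 3841110.63/28443.36 = 135.04 mm; ȳ = 1541765.49/28443.36 = 54.20 mm.

x̄ = 135.04 mm, ȳ = 54.20 mm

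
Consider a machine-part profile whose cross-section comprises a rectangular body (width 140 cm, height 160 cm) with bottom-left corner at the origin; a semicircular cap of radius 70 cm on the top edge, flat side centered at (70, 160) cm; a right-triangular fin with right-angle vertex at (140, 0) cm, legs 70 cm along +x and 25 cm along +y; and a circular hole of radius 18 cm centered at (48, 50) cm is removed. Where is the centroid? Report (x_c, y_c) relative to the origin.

x_c = 73.47 cm, y_c = 107.12 cm

rectangular body: A = 140 × 160 = 22400.00, centroid at (70.00, 80.00).
semicircular top: A = ½π·70² = 7696.90, centroid at (70.00, 189.71).
triangular fin: A = ½·70·25 = 875.00, centroid at (163.33, 8.33).
hole: A = −π·18² = -1017.88, centroid at (48.00, 50.00).
ΣA = 29954.03 cm²
ΣAx_c = (22400.00)(70.00) + (7696.90)(70.00) + (875.00)(163.33) + (-1017.88)(48.00) = 2200841.76 cm³
ΣAy_c = (22400.00)(80.00) + (7696.90)(189.71) + (875.00)(8.33) + (-1017.88)(50.00) = 3208568.85 cm³
x_c = 2200841.76 / 29954.03 = 73.47 cm
y_c = 3208568.85 / 29954.03 = 107.12 cm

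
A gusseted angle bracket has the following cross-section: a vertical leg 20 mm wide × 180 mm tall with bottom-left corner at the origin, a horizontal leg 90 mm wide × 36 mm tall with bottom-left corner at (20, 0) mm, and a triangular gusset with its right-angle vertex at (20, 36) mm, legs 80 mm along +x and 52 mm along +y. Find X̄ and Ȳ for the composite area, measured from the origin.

Part | A | x̄ᵢ | ȳᵢ | A·x̄ᵢ | A·ȳᵢ
vertical leg | 3600.00 | 10.00 | 90.00 | 36000.00 | 324000.00
horizontal leg | 3240.00 | 65.00 | 18.00 | 210600.00 | 58320.00
gusset | 2080.00 | 46.67 | 53.33 | 97066.67 | 110933.33
Σ | 8920.00 |  |  | 343666.67 | 493253.33
X̄ = 343666.67 / 8920.00 = 38.53 mm
Ȳ = 493253.33 / 8920.00 = 55.30 mm

X̄ = 38.53 mm, Ȳ = 55.30 mm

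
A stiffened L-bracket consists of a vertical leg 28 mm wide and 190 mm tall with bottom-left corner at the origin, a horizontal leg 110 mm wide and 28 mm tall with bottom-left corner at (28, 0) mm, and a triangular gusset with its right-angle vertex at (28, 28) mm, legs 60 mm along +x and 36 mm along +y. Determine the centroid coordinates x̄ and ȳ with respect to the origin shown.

x̄ = 40.29 mm, ȳ = 62.42 mm

vertical leg: A = 28 × 190 = 5320.00, centroid at (14.00, 95.00).
horizontal leg: A = 110 × 28 = 3080.00, centroid at (83.00, 14.00).
gusset: A = ½·60·36 = 1080.00, centroid at (48.00, 40.00).
ΣA = 9480.00 mm², ΣAx̄ = 381960.00 mm³, ΣAȳ = 591720.00 mm³.
x̄ = 381960.00/9480.00 = 40.29 mm; ȳ = 591720.00/9480.00 = 62.42 mm.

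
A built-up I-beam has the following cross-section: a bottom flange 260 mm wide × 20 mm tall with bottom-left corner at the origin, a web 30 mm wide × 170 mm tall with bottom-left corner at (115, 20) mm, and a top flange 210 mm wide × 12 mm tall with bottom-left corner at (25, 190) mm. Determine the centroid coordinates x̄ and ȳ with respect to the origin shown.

x̄ = 130.00 mm, ȳ = 84.35 mm

bottom flange: A = 260 × 20 = 5200.00, centroid at (130.00, 10.00).
web: A = 30 × 170 = 5100.00, centroid at (130.00, 105.00).
top flange: A = 210 × 12 = 2520.00, centroid at (130.00, 196.00).
ΣA = 12820.00 mm²
ΣAx̄ = (5200.00)(130.00) + (5100.00)(130.00) + (2520.00)(130.00) = 1666600.00 mm³
ΣAȳ = (5200.00)(10.00) + (5100.00)(105.00) + (2520.00)(196.00) = 1081420.00 mm³
x̄ = 1666600.00 / 12820.00 = 130.00 mm
ȳ = 1081420.00 / 12820.00 = 84.35 mm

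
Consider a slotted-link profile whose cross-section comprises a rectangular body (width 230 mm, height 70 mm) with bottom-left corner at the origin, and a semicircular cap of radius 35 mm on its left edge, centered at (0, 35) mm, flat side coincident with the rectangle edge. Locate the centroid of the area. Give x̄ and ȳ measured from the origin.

Part | A | x̄ᵢ | ȳᵢ | A·x̄ᵢ | A·ȳᵢ
rectangular body | 16100.00 | 115.00 | 35.00 | 1851500.00 | 563500.00
semicircular end | 1924.23 | -14.85 | 35.00 | -28583.33 | 67347.89
Σ | 18024.23 |  |  | 1822916.67 | 630847.89
x̄ = 1822916.67 / 18024.23 = 101.14 mm
ȳ = 630847.89 / 18024.23 = 35.00 mm

x̄ = 101.14 mm, ȳ = 35.00 mm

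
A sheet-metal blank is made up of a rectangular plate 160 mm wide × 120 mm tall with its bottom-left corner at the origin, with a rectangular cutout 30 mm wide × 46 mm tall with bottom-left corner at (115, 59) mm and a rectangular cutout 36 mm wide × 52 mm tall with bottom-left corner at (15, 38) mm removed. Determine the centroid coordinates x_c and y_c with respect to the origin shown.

x_c = 81.19 mm, y_c = 57.63 mm

plate: A = 160 × 120 = 19200.00, centroid at (80.00, 60.00).
hole 1: A = −(30 × 46) = -1380.00, centroid at (130.00, 82.00).
hole 2: A = −(36 × 52) = -1872.00, centroid at (33.00, 64.00).
ΣA = 15948.00 mm²
ΣAx_c = (19200.00)(80.00) + (-1380.00)(130.00) + (-1872.00)(33.00) = 1294824.00 mm³
ΣAy_c = (19200.00)(60.00) + (-1380.00)(82.00) + (-1872.00)(64.00) = 919032.00 mm³
x_c = 1294824.00 / 15948.00 = 81.19 mm
y_c = 919032.00 / 15948.00 = 57.63 mm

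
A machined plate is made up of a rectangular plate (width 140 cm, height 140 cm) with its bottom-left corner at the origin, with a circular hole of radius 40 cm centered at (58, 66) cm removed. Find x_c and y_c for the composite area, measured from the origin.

x_c = 74.14 cm, y_c = 71.38 cm

Part | A | x̄ᵢ | ȳᵢ | A·x̄ᵢ | A·ȳᵢ
plate | 19600.00 | 70.00 | 70.00 | 1372000.00 | 1372000.00
hole | -5026.55 | 58.00 | 66.00 | -291539.80 | -331752.18
Σ | 14573.45 |  |  | 1080460.20 | 1040247.82
x_c = 1080460.20 / 14573.45 = 74.14 cm
y_c = 1040247.82 / 14573.45 = 71.38 cm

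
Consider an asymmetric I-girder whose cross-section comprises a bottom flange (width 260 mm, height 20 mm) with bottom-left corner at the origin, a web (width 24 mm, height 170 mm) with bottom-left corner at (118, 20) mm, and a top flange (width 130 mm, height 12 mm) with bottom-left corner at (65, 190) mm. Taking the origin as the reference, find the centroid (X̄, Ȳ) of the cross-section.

X̄ = 130.00 mm, Ȳ = 72.52 mm

bottom flange: A = 260 × 20 = 5200.00, centroid at (130.00, 10.00).
web: A = 24 × 170 = 4080.00, centroid at (130.00, 105.00).
top flange: A = 130 × 12 = 1560.00, centroid at (130.00, 196.00).
ΣA = 10840.00 mm², ΣAX̄ = 1409200.00 mm³, ΣAȲ = 786160.00 mm³.
X̄ = 1409200.00/10840.00 = 130.00 mm; Ȳ = 786160.00/10840.00 = 72.52 mm.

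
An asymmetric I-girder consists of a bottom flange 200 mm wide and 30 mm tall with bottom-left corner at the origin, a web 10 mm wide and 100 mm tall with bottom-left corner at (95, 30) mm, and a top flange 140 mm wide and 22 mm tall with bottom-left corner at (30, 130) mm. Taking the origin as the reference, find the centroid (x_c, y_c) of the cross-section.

Part | A | x̄ᵢ | ȳᵢ | A·x̄ᵢ | A·ȳᵢ
bottom flange | 6000.00 | 100.00 | 15.00 | 600000.00 | 90000.00
web | 1000.00 | 100.00 | 80.00 | 100000.00 | 80000.00
top flange | 3080.00 | 100.00 | 141.00 | 308000.00 | 434280.00
Σ | 10080.00 |  |  | 1008000.00 | 604280.00
x_c = 1008000.00 / 10080.00 = 100.00 mm
y_c = 604280.00 / 10080.00 = 59.95 mm

x_c = 100.00 mm, y_c = 59.95 mm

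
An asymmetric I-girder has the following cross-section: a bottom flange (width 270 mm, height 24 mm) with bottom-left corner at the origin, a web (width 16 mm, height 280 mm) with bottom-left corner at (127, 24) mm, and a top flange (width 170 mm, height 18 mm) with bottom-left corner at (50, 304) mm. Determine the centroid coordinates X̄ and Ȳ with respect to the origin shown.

X̄ = 135.00 mm, Ȳ = 126.27 mm

bottom flange: A = 270 × 24 = 6480.00, centroid at (135.00, 12.00).
web: A = 16 × 280 = 4480.00, centroid at (135.00, 164.00).
top flange: A = 170 × 18 = 3060.00, centroid at (135.00, 313.00).
ΣA = 14020.00 mm²
ΣAX̄ = (6480.00)(135.00) + (4480.00)(135.00) + (3060.00)(135.00) = 1892700.00 mm³
ΣAȲ = (6480.00)(12.00) + (4480.00)(164.00) + (3060.00)(313.00) = 1770260.00 mm³
X̄ = 1892700.00 / 14020.00 = 135.00 mm
Ȳ = 1770260.00 / 14020.00 = 126.27 mm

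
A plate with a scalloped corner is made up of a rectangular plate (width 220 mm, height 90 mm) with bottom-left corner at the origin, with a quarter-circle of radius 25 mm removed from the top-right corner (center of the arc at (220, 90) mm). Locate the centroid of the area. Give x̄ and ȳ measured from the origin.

plate: A = 220 × 90 = 19800.00, centroid at (110.00, 45.00).
removed quarter-circle: A = −¼π·25² = -490.87, centroid at (209.39, 79.39).
ΣA = 19309.13 mm²
ΣAx̄ = (19800.00)(110.00) + (-490.87)(209.39) = 2075216.09 mm³
ΣAȳ = (19800.00)(45.00) + (-490.87)(79.39) = 852029.69 mm³
x̄ = 2075216.09 / 19309.13 = 107.47 mm
ȳ = 852029.69 / 19309.13 = 44.13 mm

x̄ = 107.47 mm, ȳ = 44.13 mm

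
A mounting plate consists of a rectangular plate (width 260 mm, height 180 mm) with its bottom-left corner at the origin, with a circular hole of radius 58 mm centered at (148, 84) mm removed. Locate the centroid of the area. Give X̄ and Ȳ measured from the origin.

plate: A = 260 × 180 = 46800.00, centroid at (130.00, 90.00).
hole: A = −π·58² = -10568.32, centroid at (148.00, 84.00).
ΣA = 36231.68 mm²
ΣAX̄ = (46800.00)(130.00) + (-10568.32)(148.00) = 4519888.98 mm³
ΣAȲ = (46800.00)(90.00) + (-10568.32)(84.00) = 3324261.31 mm³
X̄ = 4519888.98 / 36231.68 = 124.75 mm
Ȳ = 3324261.31 / 36231.68 = 91.75 mm

X̄ = 124.75 mm, Ȳ = 91.75 mm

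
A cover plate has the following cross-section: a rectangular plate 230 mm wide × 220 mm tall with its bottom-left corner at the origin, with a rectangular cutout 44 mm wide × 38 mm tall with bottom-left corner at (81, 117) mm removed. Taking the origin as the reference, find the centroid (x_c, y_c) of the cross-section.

x_c = 115.41 mm, y_c = 109.11 mm

plate: A = 230 × 220 = 50600.00, centroid at (115.00, 110.00).
hole: A = −(44 × 38) = -1672.00, centroid at (103.00, 136.00).
ΣA = 48928.00 mm², ΣAx_c = 5646784.00 mm³, ΣAy_c = 5338608.00 mm³.
x_c = 5646784.00/48928.00 = 115.41 mm; y_c = 5338608.00/48928.00 = 109.11 mm.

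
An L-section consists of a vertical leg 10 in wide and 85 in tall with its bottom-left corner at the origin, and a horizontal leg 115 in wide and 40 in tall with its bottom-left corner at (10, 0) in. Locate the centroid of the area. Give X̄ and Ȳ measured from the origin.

X̄ = 57.75 in, Ȳ = 23.51 in

vertical leg: A = 10 × 85 = 850.00, centroid at (5.00, 42.50).
horizontal leg: A = 115 × 40 = 4600.00, centroid at (67.50, 20.00).
ΣA = 5450.00 in², ΣAX̄ = 314750.00 in³, ΣAȲ = 128125.00 in³.
X̄ = 314750.00/5450.00 = 57.75 in; Ȳ = 128125.00/5450.00 = 23.51 in.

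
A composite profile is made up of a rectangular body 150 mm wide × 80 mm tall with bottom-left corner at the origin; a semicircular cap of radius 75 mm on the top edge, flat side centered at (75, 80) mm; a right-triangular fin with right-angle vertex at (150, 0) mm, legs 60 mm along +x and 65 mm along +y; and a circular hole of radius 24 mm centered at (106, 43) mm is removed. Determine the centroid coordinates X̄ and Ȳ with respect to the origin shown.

X̄ = 81.16 mm, Ȳ = 68.29 mm

Part | A | x̄ᵢ | ȳᵢ | A·x̄ᵢ | A·ȳᵢ
rectangular body | 12000.00 | 75.00 | 40.00 | 900000.00 | 480000.00
semicircular top | 8835.73 | 75.00 | 111.83 | 662679.70 | 988108.35
triangular fin | 1950.00 | 170.00 | 21.67 | 331500.00 | 42250.00
hole | -1809.56 | 106.00 | 43.00 | -191813.08 | -77810.97
Σ | 20976.17 |  |  | 1702366.62 | 1432547.38
X̄ = 1702366.62 / 20976.17 = 81.16 mm
Ȳ = 1432547.38 / 20976.17 = 68.29 mm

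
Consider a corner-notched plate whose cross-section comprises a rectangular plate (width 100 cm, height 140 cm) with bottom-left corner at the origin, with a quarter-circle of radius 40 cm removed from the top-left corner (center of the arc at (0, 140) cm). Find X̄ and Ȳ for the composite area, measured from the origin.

plate: A = 100 × 140 = 14000.00, centroid at (50.00, 70.00).
removed quarter-circle: A = −¼π·40² = -1256.64, centroid at (16.98, 123.02).
ΣA = 12743.36 cm²
ΣAX̄ = (14000.00)(50.00) + (-1256.64)(16.98) = 678666.67 cm³
ΣAȲ = (14000.00)(70.00) + (-1256.64)(123.02) = 825404.14 cm³
X̄ = 678666.67 / 12743.36 = 53.26 cm
Ȳ = 825404.14 / 12743.36 = 64.77 cm

X̄ = 53.26 cm, Ȳ = 64.77 cm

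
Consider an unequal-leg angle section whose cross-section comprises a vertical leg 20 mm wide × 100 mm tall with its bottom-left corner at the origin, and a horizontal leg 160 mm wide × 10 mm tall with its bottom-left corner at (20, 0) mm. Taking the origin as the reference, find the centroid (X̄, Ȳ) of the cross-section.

vertical leg: A = 20 × 100 = 2000.00, centroid at (10.00, 50.00).
horizontal leg: A = 160 × 10 = 1600.00, centroid at (100.00, 5.00).
ΣA = 3600.00 mm², ΣAX̄ = 180000.00 mm³, ΣAȲ = 108000.00 mm³.
X̄ = 180000.00/3600.00 = 50.00 mm; Ȳ = 108000.00/3600.00 = 30.00 mm.

X̄ = 50.00 mm, Ȳ = 30.00 mm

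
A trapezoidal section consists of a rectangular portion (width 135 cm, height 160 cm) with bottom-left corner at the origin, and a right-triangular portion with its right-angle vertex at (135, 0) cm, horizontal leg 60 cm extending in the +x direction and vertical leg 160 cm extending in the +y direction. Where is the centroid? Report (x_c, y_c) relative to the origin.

x_c = 83.41 cm, y_c = 75.15 cm

Part | A | x̄ᵢ | ȳᵢ | A·x̄ᵢ | A·ȳᵢ
rectangular portion | 21600.00 | 67.50 | 80.00 | 1458000.00 | 1728000.00
triangular portion | 4800.00 | 155.00 | 53.33 | 744000.00 | 256000.00
Σ | 26400.00 |  |  | 2202000.00 | 1984000.00
x_c = 2202000.00 / 26400.00 = 83.41 cm
y_c = 1984000.00 / 26400.00 = 75.15 cm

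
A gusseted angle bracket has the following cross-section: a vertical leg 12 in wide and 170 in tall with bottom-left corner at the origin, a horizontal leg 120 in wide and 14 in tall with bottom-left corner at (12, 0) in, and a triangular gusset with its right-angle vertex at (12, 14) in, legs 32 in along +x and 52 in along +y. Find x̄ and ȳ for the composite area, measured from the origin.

x̄ = 33.40 in, ȳ = 46.40 in

vertical leg: A = 12 × 170 = 2040.00, centroid at (6.00, 85.00).
horizontal leg: A = 120 × 14 = 1680.00, centroid at (72.00, 7.00).
gusset: A = ½·32·52 = 832.00, centroid at (22.67, 31.33).
ΣA = 4552.00 in², ΣAx̄ = 152058.67 in³, ΣAȳ = 211229.33 in³.
x̄ = 152058.67/4552.00 = 33.40 in; ȳ = 211229.33/4552.00 = 46.40 in.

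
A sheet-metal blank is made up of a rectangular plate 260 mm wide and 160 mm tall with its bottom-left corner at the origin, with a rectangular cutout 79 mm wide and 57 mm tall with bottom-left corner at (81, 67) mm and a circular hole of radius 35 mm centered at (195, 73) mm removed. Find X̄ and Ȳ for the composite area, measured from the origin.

X̄ = 123.76 mm, Ȳ = 78.71 mm

Part | A | x̄ᵢ | ȳᵢ | A·x̄ᵢ | A·ȳᵢ
plate | 41600.00 | 130.00 | 80.00 | 5408000.00 | 3328000.00
hole 1 | -4503.00 | 120.50 | 95.50 | -542611.50 | -430036.50
hole 2 | -3848.45 | 195.00 | 73.00 | -750447.95 | -280936.92
Σ | 33248.55 |  |  | 4114940.55 | 2617026.58
X̄ = 4114940.55 / 33248.55 = 123.76 mm
Ȳ = 2617026.58 / 33248.55 = 78.71 mm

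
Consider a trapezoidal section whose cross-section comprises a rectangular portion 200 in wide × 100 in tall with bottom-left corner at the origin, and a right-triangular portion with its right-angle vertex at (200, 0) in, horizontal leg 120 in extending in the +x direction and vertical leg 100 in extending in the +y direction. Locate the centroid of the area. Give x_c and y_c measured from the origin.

rectangular portion: A = 200 × 100 = 20000.00, centroid at (100.00, 50.00).
triangular portion: A = ½·120·100 = 6000.00, centroid at (240.00, 33.33).
ΣA = 26000.00 in²
ΣAx_c = (20000.00)(100.00) + (6000.00)(240.00) = 3440000.00 in³
ΣAy_c = (20000.00)(50.00) + (6000.00)(33.33) = 1200000.00 in³
x_c = 3440000.00 / 26000.00 = 132.31 in
y_c = 1200000.00 / 26000.00 = 46.15 in

x_c = 132.31 in, y_c = 46.15 in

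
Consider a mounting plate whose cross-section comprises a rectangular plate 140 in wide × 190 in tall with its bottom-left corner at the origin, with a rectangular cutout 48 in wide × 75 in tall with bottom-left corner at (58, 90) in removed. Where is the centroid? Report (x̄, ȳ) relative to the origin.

x̄ = 68.12 in, ȳ = 89.91 in

plate: A = 140 × 190 = 26600.00, centroid at (70.00, 95.00).
hole: A = −(48 × 75) = -3600.00, centroid at (82.00, 127.50).
ΣA = 23000.00 in²
ΣAx̄ = (26600.00)(70.00) + (-3600.00)(82.00) = 1566800.00 in³
ΣAȳ = (26600.00)(95.00) + (-3600.00)(127.50) = 2068000.00 in³
x̄ = 1566800.00 / 23000.00 = 68.12 in
ȳ = 2068000.00 / 23000.00 = 89.91 in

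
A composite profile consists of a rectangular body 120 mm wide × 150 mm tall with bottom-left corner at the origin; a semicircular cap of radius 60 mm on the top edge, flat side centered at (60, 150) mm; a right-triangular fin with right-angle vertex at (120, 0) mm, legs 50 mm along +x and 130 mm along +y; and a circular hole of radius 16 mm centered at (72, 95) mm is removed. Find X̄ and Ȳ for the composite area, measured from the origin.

Part | A | x̄ᵢ | ȳᵢ | A·x̄ᵢ | A·ȳᵢ
rectangular body | 18000.00 | 60.00 | 75.00 | 1080000.00 | 1350000.00
semicircular top | 5654.87 | 60.00 | 175.46 | 339292.01 | 992230.02
triangular fin | 3250.00 | 136.67 | 43.33 | 444166.67 | 140833.33
hole | -804.25 | 72.00 | 95.00 | -57905.84 | -76403.53
Σ | 26100.62 |  |  | 1805552.84 | 2406659.82
X̄ = 1805552.84 / 26100.62 = 69.18 mm
Ȳ = 2406659.82 / 26100.62 = 92.21 mm

X̄ = 69.18 mm, Ȳ = 92.21 mm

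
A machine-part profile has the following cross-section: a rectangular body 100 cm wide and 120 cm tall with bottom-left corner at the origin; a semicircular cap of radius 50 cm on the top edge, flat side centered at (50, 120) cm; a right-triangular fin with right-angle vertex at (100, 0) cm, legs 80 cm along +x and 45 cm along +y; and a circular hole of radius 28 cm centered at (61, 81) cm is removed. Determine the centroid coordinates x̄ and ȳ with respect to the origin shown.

x̄ = 57.27 cm, ȳ = 72.20 cm

rectangular body: A = 100 × 120 = 12000.00, centroid at (50.00, 60.00).
semicircular top: A = ½π·50² = 3926.99, centroid at (50.00, 141.22).
triangular fin: A = ½·80·45 = 1800.00, centroid at (126.67, 15.00).
hole: A = −π·28² = -2463.01, centroid at (61.00, 81.00).
ΣA = 15263.98 cm²
ΣAx̄ = (12000.00)(50.00) + (3926.99)(50.00) + (1800.00)(126.67) + (-2463.01)(61.00) = 874106.01 cm³
ΣAȳ = (12000.00)(60.00) + (3926.99)(141.22) + (1800.00)(15.00) + (-2463.01)(81.00) = 1102068.53 cm³
x̄ = 874106.01 / 15263.98 = 57.27 cm
ȳ = 1102068.53 / 15263.98 = 72.20 cm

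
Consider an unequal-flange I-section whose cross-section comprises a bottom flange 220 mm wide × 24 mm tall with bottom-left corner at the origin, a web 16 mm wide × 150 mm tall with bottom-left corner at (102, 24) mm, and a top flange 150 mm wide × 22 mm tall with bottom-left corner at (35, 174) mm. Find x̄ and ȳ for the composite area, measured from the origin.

bottom flange: A = 220 × 24 = 5280.00, centroid at (110.00, 12.00).
web: A = 16 × 150 = 2400.00, centroid at (110.00, 99.00).
top flange: A = 150 × 22 = 3300.00, centroid at (110.00, 185.00).
ΣA = 10980.00 mm², ΣAx̄ = 1207800.00 mm³, ΣAȳ = 911460.00 mm³.
x̄ = 1207800.00/10980.00 = 110.00 mm; ȳ = 911460.00/10980.00 = 83.01 mm.

x̄ = 110.00 mm, ȳ = 83.01 mm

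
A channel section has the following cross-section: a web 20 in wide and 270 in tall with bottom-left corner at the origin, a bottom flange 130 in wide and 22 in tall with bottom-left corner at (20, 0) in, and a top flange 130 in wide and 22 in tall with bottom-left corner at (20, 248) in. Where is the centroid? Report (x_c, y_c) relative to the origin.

Part | A | x̄ᵢ | ȳᵢ | A·x̄ᵢ | A·ȳᵢ
web | 5400.00 | 10.00 | 135.00 | 54000.00 | 729000.00
bottom flange | 2860.00 | 85.00 | 11.00 | 243100.00 | 31460.00
top flange | 2860.00 | 85.00 | 259.00 | 243100.00 | 740740.00
Σ | 11120.00 |  |  | 540200.00 | 1501200.00
x_c = 540200.00 / 11120.00 = 48.58 in
y_c = 1501200.00 / 11120.00 = 135.00 in

x_c = 48.58 in, y_c = 135.00 in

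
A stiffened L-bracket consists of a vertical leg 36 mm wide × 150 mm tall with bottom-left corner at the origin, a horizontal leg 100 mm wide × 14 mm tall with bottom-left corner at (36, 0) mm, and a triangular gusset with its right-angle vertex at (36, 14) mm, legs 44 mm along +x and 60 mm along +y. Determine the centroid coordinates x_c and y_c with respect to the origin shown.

vertical leg: A = 36 × 150 = 5400.00, centroid at (18.00, 75.00).
horizontal leg: A = 100 × 14 = 1400.00, centroid at (86.00, 7.00).
gusset: A = ½·44·60 = 1320.00, centroid at (50.67, 34.00).
ΣA = 8120.00 mm²
ΣAx_c = (5400.00)(18.00) + (1400.00)(86.00) + (1320.00)(50.67) = 284480.00 mm³
ΣAy_c = (5400.00)(75.00) + (1400.00)(7.00) + (1320.00)(34.00) = 459680.00 mm³
x_c = 284480.00 / 8120.00 = 35.03 mm
y_c = 459680.00 / 8120.00 = 56.61 mm

x_c = 35.03 mm, y_c = 56.61 mm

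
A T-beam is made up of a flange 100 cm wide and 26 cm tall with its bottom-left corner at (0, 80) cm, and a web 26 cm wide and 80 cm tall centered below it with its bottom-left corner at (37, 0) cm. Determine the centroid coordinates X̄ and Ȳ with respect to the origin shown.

X̄ = 50.00 cm, Ȳ = 69.44 cm

Part | A | x̄ᵢ | ȳᵢ | A·x̄ᵢ | A·ȳᵢ
web | 2080.00 | 50.00 | 40.00 | 104000.00 | 83200.00
flange | 2600.00 | 50.00 | 93.00 | 130000.00 | 241800.00
Σ | 4680.00 |  |  | 234000.00 | 325000.00
X̄ = 234000.00 / 4680.00 = 50.00 cm
Ȳ = 325000.00 / 4680.00 = 69.44 cm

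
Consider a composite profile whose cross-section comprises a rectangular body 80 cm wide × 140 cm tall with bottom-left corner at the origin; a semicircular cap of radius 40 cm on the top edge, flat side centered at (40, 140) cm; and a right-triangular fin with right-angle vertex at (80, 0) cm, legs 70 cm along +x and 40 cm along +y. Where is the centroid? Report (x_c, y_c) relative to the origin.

x_c = 45.87 cm, y_c = 79.21 cm

rectangular body: A = 80 × 140 = 11200.00, centroid at (40.00, 70.00).
semicircular top: A = ½π·40² = 2513.27, centroid at (40.00, 156.98).
triangular fin: A = ½·70·40 = 1400.00, centroid at (103.33, 13.33).
ΣA = 15113.27 cm²
ΣAx_c = (11200.00)(40.00) + (2513.27)(40.00) + (1400.00)(103.33) = 693197.63 cm³
ΣAy_c = (11200.00)(70.00) + (2513.27)(156.98) + (1400.00)(13.33) = 1197191.71 cm³
x_c = 693197.63 / 15113.27 = 45.87 cm
y_c = 1197191.71 / 15113.27 = 79.21 cm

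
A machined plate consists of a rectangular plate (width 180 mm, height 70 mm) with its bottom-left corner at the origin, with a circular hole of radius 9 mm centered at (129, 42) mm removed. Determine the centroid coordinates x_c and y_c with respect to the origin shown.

x_c = 89.20 mm, y_c = 34.86 mm

Part | A | x̄ᵢ | ȳᵢ | A·x̄ᵢ | A·ȳᵢ
plate | 12600.00 | 90.00 | 35.00 | 1134000.00 | 441000.00
hole | -254.47 | 129.00 | 42.00 | -32826.50 | -10687.70
Σ | 12345.53 |  |  | 1101173.50 | 430312.30
x_c = 1101173.50 / 12345.53 = 89.20 mm
y_c = 430312.30 / 12345.53 = 34.86 mm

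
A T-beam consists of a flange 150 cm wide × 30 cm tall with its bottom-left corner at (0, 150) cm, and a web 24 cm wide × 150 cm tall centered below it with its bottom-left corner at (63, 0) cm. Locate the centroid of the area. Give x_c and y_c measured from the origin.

Part | A | x̄ᵢ | ȳᵢ | A·x̄ᵢ | A·ȳᵢ
web | 3600.00 | 75.00 | 75.00 | 270000.00 | 270000.00
flange | 4500.00 | 75.00 | 165.00 | 337500.00 | 742500.00
Σ | 8100.00 |  |  | 607500.00 | 1012500.00
x_c = 607500.00 / 8100.00 = 75.00 cm
y_c = 1012500.00 / 8100.00 = 125.00 cm

x_c = 75.00 cm, y_c = 125.00 cm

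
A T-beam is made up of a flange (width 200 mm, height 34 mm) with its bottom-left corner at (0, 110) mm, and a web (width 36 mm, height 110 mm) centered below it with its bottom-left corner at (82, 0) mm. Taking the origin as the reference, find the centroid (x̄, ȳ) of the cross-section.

web: A = 36 × 110 = 3960.00, centroid at (100.00, 55.00).
flange: A = 200 × 34 = 6800.00, centroid at (100.00, 127.00).
ΣA = 10760.00 mm²
ΣAx̄ = (3960.00)(100.00) + (6800.00)(100.00) = 1076000.00 mm³
ΣAȳ = (3960.00)(55.00) + (6800.00)(127.00) = 1081400.00 mm³
x̄ = 1076000.00 / 10760.00 = 100.00 mm
ȳ = 1081400.00 / 10760.00 = 100.50 mm

x̄ = 100.00 mm, ȳ = 100.50 mm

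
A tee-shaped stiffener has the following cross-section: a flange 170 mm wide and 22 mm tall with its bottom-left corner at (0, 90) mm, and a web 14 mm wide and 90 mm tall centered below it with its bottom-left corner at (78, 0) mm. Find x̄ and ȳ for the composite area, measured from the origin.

Part | A | x̄ᵢ | ȳᵢ | A·x̄ᵢ | A·ȳᵢ
web | 1260.00 | 85.00 | 45.00 | 107100.00 | 56700.00
flange | 3740.00 | 85.00 | 101.00 | 317900.00 | 377740.00
Σ | 5000.00 |  |  | 425000.00 | 434440.00
x̄ = 425000.00 / 5000.00 = 85.00 mm
ȳ = 434440.00 / 5000.00 = 86.89 mm

x̄ = 85.00 mm, ȳ = 86.89 mm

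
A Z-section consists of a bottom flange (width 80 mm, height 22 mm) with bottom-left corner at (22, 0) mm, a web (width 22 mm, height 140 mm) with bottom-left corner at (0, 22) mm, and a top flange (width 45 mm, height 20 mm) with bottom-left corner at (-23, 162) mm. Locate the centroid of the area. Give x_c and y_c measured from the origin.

Part | A | x̄ᵢ | ȳᵢ | A·x̄ᵢ | A·ȳᵢ
bottom flange | 1760.00 | 62.00 | 11.00 | 109120.00 | 19360.00
web | 3080.00 | 11.00 | 92.00 | 33880.00 | 283360.00
top flange | 900.00 | -0.50 | 172.00 | -450.00 | 154800.00
Σ | 5740.00 |  |  | 142550.00 | 457520.00
x_c = 142550.00 / 5740.00 = 24.83 mm
y_c = 457520.00 / 5740.00 = 79.71 mm

x_c = 24.83 mm, y_c = 79.71 mm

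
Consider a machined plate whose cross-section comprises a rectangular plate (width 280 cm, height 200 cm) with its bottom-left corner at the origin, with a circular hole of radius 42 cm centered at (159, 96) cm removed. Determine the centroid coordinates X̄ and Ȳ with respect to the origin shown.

Part | A | x̄ᵢ | ȳᵢ | A·x̄ᵢ | A·ȳᵢ
plate | 56000.00 | 140.00 | 100.00 | 7840000.00 | 5600000.00
hole | -5541.77 | 159.00 | 96.00 | -881141.34 | -532009.87
Σ | 50458.23 |  |  | 6958858.66 | 5067990.13
X̄ = 6958858.66 / 50458.23 = 137.91 cm
Ȳ = 5067990.13 / 50458.23 = 100.44 cm

X̄ = 137.91 cm, Ȳ = 100.44 cm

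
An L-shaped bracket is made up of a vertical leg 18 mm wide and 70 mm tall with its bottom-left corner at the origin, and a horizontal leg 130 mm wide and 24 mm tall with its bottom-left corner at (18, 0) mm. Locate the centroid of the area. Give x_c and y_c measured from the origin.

vertical leg: A = 18 × 70 = 1260.00, centroid at (9.00, 35.00).
horizontal leg: A = 130 × 24 = 3120.00, centroid at (83.00, 12.00).
ΣA = 4380.00 mm²
ΣAx_c = (1260.00)(9.00) + (3120.00)(83.00) = 270300.00 mm³
ΣAy_c = (1260.00)(35.00) + (3120.00)(12.00) = 81540.00 mm³
x_c = 270300.00 / 4380.00 = 61.71 mm
y_c = 81540.00 / 4380.00 = 18.62 mm

x_c = 61.71 mm, y_c = 18.62 mm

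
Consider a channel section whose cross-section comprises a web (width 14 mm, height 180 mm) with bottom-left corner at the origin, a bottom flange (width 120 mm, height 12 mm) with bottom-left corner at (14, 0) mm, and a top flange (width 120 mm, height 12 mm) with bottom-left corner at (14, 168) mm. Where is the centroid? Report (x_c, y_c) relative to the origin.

web: A = 14 × 180 = 2520.00, centroid at (7.00, 90.00).
bottom flange: A = 120 × 12 = 1440.00, centroid at (74.00, 6.00).
top flange: A = 120 × 12 = 1440.00, centroid at (74.00, 174.00).
ΣA = 5400.00 mm², ΣAx_c = 230760.00 mm³, ΣAy_c = 486000.00 mm³.
x_c = 230760.00/5400.00 = 42.73 mm; y_c = 486000.00/5400.00 = 90.00 mm.

x_c = 42.73 mm, y_c = 90.00 mm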